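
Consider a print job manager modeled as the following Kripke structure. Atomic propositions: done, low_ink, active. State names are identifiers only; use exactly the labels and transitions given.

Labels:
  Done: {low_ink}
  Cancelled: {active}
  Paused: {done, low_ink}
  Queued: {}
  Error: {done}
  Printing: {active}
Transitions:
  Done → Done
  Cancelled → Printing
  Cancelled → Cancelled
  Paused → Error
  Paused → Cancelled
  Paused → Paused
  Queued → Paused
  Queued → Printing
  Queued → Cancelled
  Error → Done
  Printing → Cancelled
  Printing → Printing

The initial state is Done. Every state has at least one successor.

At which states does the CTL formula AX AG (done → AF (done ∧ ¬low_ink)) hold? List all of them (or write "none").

{Done, Cancelled, Error, Printing}

States satisfying AG (done → AF (done ∧ ¬low_ink)): {Done, Cancelled, Error, Printing}.
States satisfying AX AG (done → AF (done ∧ ¬low_ink)): {Done, Cancelled, Error, Printing}.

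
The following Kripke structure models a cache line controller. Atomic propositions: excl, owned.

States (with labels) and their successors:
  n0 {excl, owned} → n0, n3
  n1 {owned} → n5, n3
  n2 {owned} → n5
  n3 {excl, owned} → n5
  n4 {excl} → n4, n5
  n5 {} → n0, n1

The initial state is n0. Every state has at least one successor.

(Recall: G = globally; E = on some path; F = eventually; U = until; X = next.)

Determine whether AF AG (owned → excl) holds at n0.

States satisfying AG (owned → excl): ∅.
States satisfying AF AG (owned → excl): ∅.
There is a path from n0 along which AG (owned → excl) never holds.
n0 ∉ Sat(AF AG (owned → excl)).

Does not hold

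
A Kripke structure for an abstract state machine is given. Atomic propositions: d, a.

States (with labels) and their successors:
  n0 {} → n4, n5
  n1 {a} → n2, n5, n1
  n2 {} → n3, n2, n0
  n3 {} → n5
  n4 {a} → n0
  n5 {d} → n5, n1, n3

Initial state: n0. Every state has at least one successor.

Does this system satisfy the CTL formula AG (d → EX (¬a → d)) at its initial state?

States satisfying d → EX (¬a → d): {n0, n1, n2, n3, n4, n5}.
States satisfying AG (d → EX (¬a → d)): {n0, n1, n2, n3, n4, n5}.
Every state reachable from n0 satisfies d → EX (¬a → d).
n0 ∈ Sat(AG (d → EX (¬a → d))).

Satisfied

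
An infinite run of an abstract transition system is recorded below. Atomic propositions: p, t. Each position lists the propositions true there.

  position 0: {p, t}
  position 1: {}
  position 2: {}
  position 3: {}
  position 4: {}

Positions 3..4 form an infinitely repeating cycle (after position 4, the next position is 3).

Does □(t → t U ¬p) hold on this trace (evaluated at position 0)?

t → t U ¬p holds at every position 0..4, and those are all positions ever visited, so □(t → t U ¬p) holds.
Positions where t holds: 0.
Check t U ¬p at each: 0→ok.

Yes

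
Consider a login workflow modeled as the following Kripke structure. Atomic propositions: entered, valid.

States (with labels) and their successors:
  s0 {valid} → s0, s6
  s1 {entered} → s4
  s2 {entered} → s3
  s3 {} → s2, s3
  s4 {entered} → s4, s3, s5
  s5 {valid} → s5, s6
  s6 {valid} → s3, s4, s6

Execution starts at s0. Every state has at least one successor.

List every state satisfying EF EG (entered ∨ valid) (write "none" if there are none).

{s0, s1, s4, s5, s6}

States satisfying EG (entered ∨ valid): {s0, s1, s4, s5, s6}.
States satisfying EF EG (entered ∨ valid): {s0, s1, s4, s5, s6}.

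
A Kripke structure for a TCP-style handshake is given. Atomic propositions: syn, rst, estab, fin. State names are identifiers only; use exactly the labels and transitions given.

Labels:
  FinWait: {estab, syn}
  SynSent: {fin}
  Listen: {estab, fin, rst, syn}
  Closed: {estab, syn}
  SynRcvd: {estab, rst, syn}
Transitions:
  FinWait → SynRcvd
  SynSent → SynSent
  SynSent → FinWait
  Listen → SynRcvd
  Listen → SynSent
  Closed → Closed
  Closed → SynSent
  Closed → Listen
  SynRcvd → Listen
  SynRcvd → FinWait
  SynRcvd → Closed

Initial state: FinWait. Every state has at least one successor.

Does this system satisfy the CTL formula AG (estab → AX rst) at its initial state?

No

States satisfying estab → AX rst: {FinWait, SynSent}.
States satisfying AG (estab → AX rst): ∅.
Closed is reachable from FinWait and violates estab → AX rst, so AG fails at FinWait.
FinWait ∉ Sat(AG (estab → AX rst)).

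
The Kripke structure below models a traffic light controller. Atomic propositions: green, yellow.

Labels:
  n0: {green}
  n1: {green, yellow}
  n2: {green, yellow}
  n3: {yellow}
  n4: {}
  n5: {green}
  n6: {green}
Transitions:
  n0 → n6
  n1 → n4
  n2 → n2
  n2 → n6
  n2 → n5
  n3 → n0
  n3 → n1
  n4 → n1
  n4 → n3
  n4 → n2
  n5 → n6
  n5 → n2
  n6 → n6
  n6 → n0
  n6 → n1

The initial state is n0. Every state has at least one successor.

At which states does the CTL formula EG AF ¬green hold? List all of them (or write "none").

{n1, n3, n4}

States satisfying AF ¬green: {n1, n3, n4}.
States satisfying EG AF ¬green: {n1, n3, n4}.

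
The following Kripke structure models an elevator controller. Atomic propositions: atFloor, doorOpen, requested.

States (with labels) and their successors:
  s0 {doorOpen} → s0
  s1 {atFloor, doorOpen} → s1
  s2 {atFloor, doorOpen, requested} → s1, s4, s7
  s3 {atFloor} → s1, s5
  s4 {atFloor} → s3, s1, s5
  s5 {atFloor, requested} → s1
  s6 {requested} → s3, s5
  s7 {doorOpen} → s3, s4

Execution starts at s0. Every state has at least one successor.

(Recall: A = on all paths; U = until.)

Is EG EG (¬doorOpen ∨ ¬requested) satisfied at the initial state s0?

States satisfying EG (¬doorOpen ∨ ¬requested): {s0, s1, s3, s4, s5, s6, s7}.
States satisfying EG EG (¬doorOpen ∨ ¬requested): {s0, s1, s3, s4, s5, s6, s7}.
s0 ∈ Sat(EG EG (¬doorOpen ∨ ¬requested)).

Holds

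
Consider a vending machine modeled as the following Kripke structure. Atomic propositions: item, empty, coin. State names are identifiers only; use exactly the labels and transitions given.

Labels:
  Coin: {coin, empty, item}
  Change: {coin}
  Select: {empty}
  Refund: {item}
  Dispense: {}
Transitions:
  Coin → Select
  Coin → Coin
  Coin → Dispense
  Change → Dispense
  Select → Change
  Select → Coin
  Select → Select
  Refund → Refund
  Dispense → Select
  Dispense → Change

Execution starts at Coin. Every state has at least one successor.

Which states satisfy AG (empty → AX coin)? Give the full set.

{Refund}

States satisfying empty → AX coin: {Change, Refund, Dispense}.
States satisfying AG (empty → AX coin): {Refund}.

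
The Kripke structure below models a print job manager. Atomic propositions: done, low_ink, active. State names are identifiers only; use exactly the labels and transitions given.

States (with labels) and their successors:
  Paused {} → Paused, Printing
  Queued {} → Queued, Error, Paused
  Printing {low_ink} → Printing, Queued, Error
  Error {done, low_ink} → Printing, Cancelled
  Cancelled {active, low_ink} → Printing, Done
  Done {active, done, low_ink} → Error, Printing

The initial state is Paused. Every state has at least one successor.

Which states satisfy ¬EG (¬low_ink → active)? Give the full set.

{Paused, Queued}

States satisfying ¬low_ink → active: {Printing, Error, Cancelled, Done}.
States satisfying EG (¬low_ink → active): {Printing, Error, Cancelled, Done}.
States satisfying ¬EG (¬low_ink → active): {Paused, Queued}.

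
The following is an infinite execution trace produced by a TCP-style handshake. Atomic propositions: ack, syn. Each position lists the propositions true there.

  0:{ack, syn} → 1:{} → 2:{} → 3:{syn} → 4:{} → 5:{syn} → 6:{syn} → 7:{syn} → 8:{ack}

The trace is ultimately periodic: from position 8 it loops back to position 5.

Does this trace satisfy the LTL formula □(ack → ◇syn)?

Satisfied

ack → ◇syn holds at every position 0..8, and those are all positions ever visited, so □(ack → ◇syn) holds.
Positions where ack holds: 0, 8.
Check ◇syn at each: 0→ok, 8→ok.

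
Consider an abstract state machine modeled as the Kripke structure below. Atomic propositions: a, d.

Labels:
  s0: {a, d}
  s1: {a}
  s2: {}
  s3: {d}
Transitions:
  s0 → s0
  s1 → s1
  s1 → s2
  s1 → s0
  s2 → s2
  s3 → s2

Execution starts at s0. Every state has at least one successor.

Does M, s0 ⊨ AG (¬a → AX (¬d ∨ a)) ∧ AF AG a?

Satisfied

States satisfying ¬a → AX (¬d ∨ a): {s0, s1, s2, s3}.
States satisfying AG (¬a → AX (¬d ∨ a)): {s0, s1, s2, s3}.
States satisfying AG a: {s0}.
States satisfying AF AG a: {s0}.
States satisfying AG (¬a → AX (¬d ∨ a)) ∧ AF AG a: {s0}.
s0 ∈ Sat(AG (¬a → AX (¬d ∨ a)) ∧ AF AG a).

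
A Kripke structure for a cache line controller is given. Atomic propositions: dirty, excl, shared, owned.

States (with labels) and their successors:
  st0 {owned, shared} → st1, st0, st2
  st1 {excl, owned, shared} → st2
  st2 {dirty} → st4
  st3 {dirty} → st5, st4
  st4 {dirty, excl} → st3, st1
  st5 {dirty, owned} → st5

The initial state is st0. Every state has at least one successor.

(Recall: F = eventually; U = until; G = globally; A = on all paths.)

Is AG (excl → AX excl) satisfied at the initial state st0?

States satisfying excl → AX excl: {st0, st2, st3, st5}.
States satisfying AG (excl → AX excl): {st5}.
st1 is reachable from st0 and violates excl → AX excl, so AG fails at st0.
st0 ∉ Sat(AG (excl → AX excl)).

Violated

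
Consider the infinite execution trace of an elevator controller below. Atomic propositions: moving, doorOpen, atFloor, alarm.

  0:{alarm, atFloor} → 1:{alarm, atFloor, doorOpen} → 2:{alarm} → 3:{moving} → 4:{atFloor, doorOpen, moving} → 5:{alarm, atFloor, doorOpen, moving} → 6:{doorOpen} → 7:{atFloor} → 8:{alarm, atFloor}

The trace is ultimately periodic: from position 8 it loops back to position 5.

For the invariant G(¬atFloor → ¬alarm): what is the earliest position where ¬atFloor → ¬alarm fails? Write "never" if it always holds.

Check ¬atFloor → ¬alarm at each position in order: 0 ✓, 1 ✓.
At position 2 the labels are {alarm}, so ¬atFloor → ¬alarm is false there. This is the first violation.

2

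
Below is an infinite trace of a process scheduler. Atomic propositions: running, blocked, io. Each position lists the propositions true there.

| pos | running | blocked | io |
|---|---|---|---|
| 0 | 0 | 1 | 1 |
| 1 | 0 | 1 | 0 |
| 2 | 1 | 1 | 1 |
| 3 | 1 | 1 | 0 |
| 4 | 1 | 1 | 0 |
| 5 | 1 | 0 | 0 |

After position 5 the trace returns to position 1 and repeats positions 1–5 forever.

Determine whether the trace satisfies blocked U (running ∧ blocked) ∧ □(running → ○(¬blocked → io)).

Walking from position 0: running ∧ blocked first holds at position 2, and blocked holds at every earlier position along the way, so blocked U (running ∧ blocked) holds.
running → ○(¬blocked → io) must hold at every position from 0 onward. It fails at position 4, so □(running → ○(¬blocked → io)) is false.
Positions where running holds: 2, 3, 4, 5.
Check ○(¬blocked → io) at each: 2→ok, 3→ok, 4→fails, 5→ok.
At position 0: blocked U (running ∧ blocked) is true; □(running → ○(¬blocked → io)) is false; so blocked U (running ∧ blocked) ∧ □(running → ○(¬blocked → io)) is false.

Violated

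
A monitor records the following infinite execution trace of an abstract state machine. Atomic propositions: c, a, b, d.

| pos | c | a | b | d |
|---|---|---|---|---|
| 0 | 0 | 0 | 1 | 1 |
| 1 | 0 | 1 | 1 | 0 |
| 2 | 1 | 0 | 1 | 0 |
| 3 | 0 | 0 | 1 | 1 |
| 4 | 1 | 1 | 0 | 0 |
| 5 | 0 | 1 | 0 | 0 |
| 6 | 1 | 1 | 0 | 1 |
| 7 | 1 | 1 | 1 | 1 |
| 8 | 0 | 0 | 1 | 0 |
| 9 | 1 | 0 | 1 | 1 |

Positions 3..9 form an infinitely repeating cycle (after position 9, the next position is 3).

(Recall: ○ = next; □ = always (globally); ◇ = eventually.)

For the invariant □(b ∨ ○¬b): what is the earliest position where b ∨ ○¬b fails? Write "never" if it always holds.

Check b ∨ ○¬b at each position in order: 0 ✓, 1 ✓, 2 ✓, 3 ✓, 4 ✓, 5 ✓.
At position 6 the labels are {a, c, d} and the next position 7 has {a, b, c, d}, so b ∨ ○¬b is false there. This is the first violation.

6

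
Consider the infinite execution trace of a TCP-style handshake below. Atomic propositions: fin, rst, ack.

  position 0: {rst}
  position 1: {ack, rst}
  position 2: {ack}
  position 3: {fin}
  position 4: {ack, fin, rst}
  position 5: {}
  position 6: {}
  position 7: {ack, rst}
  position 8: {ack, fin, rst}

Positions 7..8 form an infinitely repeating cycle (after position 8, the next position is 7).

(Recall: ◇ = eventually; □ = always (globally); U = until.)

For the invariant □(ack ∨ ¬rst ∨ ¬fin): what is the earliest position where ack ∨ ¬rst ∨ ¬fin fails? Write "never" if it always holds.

ack ∨ ¬rst ∨ ¬fin holds at every position 0..8, and those are all the positions the trace ever visits, so the invariant □(ack ∨ ¬rst ∨ ¬fin) is never violated.

never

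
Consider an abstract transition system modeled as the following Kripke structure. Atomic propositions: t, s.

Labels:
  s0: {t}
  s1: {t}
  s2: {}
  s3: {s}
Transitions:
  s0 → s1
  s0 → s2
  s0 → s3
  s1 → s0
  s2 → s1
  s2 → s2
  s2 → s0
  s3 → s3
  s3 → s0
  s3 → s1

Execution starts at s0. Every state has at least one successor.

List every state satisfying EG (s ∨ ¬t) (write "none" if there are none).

States satisfying s ∨ ¬t: {s2, s3}.
States satisfying EG (s ∨ ¬t): {s2, s3}.

{s2, s3}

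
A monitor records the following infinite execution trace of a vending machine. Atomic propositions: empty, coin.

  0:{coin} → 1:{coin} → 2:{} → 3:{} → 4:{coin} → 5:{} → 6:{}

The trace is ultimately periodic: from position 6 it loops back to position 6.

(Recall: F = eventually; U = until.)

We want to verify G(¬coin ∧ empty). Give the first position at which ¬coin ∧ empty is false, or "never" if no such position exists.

At position 0 the labels are {coin}, so ¬coin ∧ empty is false there. This is the first violation.

0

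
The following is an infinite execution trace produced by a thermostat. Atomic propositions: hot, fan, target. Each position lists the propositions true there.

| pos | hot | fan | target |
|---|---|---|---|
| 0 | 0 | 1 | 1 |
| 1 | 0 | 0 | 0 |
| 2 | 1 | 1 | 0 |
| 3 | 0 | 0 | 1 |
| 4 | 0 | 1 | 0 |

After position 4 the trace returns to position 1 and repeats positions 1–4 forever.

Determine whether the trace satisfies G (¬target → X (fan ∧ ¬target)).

¬target → X (fan ∧ ¬target) must hold at every position from 0 onward. It fails at position 2, so G (¬target → X (fan ∧ ¬target)) is false.
Positions where ¬target holds: 1, 2, 4.
Check X (fan ∧ ¬target) at each: 1→ok, 2→fails, 4→fails.

Violated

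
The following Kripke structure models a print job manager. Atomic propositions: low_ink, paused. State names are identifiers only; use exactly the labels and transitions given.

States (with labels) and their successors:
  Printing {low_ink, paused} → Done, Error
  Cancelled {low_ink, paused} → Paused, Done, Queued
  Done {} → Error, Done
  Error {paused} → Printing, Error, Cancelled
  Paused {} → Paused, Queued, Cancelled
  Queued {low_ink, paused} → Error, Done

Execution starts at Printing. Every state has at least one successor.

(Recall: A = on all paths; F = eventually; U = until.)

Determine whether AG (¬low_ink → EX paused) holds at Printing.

Satisfied

States satisfying ¬low_ink → EX paused: {Printing, Cancelled, Done, Error, Paused, Queued}.
States satisfying AG (¬low_ink → EX paused): {Printing, Cancelled, Done, Error, Paused, Queued}.
Every state reachable from Printing satisfies ¬low_ink → EX paused.
Printing ∈ Sat(AG (¬low_ink → EX paused)).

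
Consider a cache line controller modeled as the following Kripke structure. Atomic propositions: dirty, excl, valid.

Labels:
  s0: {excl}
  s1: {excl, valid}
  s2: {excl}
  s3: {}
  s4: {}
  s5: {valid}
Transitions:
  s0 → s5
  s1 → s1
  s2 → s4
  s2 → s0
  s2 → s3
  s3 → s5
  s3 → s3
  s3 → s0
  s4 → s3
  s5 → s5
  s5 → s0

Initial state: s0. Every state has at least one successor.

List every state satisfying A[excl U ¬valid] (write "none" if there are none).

{s0, s2, s3, s4}

States satisfying excl: {s0, s1, s2}.
States satisfying ¬valid: {s0, s2, s3, s4}.
States satisfying A[excl U ¬valid]: {s0, s2, s3, s4}.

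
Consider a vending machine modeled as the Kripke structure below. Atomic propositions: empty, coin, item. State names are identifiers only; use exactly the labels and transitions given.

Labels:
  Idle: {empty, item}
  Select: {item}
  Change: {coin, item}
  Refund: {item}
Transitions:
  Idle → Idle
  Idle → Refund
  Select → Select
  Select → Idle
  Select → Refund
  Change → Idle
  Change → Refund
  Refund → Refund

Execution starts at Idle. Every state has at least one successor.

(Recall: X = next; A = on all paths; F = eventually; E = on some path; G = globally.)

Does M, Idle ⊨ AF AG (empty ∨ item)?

States satisfying AG (empty ∨ item): {Idle, Select, Change, Refund}.
States satisfying AF AG (empty ∨ item): {Idle, Select, Change, Refund}.
Idle ∈ Sat(AF AG (empty ∨ item)).

Satisfied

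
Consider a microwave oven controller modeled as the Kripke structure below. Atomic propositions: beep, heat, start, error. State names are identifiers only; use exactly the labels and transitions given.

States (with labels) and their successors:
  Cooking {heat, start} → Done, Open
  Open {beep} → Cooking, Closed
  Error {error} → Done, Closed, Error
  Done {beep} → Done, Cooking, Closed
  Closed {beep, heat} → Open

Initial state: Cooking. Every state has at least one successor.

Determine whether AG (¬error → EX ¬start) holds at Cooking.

Holds

States satisfying ¬error → EX ¬start: {Cooking, Open, Error, Done, Closed}.
States satisfying AG (¬error → EX ¬start): {Cooking, Open, Error, Done, Closed}.
Every state reachable from Cooking satisfies ¬error → EX ¬start.
Cooking ∈ Sat(AG (¬error → EX ¬start)).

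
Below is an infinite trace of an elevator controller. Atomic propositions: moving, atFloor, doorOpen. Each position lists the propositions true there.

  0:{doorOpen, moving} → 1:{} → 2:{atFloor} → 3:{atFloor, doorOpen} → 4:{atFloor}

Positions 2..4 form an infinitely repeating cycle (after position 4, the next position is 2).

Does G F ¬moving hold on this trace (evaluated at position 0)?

F ¬moving holds at every position 0..4, and those are all positions ever visited, so G F ¬moving holds.

Holds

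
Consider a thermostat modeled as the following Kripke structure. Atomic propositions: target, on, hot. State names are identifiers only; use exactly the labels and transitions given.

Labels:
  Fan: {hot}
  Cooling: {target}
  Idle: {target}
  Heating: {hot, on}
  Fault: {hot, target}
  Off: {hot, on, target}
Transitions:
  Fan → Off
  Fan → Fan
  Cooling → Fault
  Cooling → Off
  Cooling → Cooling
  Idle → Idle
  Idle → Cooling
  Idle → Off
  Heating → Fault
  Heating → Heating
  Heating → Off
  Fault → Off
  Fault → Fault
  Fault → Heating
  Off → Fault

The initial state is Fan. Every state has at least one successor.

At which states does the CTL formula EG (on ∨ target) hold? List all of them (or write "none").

{Cooling, Idle, Heating, Fault, Off}

States satisfying on ∨ target: {Cooling, Idle, Heating, Fault, Off}.
States satisfying EG (on ∨ target): {Cooling, Idle, Heating, Fault, Off}.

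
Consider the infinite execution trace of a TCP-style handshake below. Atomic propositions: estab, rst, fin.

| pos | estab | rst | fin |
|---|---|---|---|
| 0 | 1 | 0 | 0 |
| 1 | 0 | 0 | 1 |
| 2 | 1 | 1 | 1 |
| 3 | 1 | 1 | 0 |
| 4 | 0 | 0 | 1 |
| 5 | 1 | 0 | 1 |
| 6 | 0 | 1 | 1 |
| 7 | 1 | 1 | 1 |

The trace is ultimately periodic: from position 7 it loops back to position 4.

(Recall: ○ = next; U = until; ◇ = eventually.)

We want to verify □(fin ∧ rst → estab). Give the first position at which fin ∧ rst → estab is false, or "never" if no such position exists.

6

Check fin ∧ rst → estab at each position in order: 0 ✓, 1 ✓, 2 ✓, 3 ✓, 4 ✓, 5 ✓.
At position 6 the labels are {fin, rst}, so fin ∧ rst → estab is false there. This is the first violation.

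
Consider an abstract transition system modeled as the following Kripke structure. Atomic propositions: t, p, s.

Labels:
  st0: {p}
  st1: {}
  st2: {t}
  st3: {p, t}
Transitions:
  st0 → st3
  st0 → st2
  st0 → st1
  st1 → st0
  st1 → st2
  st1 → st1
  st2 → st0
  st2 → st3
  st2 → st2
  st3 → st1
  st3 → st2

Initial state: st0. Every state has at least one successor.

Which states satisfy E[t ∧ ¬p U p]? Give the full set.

{st0, st2, st3}

States satisfying t ∧ ¬p: {st2}.
States satisfying p: {st0, st3}.
States satisfying E[t ∧ ¬p U p]: {st0, st2, st3}.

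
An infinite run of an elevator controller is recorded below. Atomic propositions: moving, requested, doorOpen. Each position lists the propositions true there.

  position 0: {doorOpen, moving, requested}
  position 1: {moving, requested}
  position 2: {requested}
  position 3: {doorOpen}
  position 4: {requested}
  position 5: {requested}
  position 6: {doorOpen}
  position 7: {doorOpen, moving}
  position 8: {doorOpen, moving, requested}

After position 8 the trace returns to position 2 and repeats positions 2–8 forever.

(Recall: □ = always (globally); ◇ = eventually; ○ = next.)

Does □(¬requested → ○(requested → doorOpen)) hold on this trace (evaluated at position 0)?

Does not hold

¬requested → ○(requested → doorOpen) must hold at every position from 0 onward. It fails at position 3, so □(¬requested → ○(requested → doorOpen)) is false.
Positions where ¬requested holds: 3, 6, 7.
Check ○(requested → doorOpen) at each: 3→fails, 6→ok, 7→ok.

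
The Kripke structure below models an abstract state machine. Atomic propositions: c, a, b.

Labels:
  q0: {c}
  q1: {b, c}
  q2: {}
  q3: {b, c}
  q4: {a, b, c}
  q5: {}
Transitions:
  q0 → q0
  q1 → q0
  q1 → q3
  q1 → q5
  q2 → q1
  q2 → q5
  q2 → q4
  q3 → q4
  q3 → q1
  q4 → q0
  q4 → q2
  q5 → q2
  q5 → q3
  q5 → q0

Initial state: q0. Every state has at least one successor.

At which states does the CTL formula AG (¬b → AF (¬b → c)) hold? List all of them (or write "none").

States satisfying ¬b → AF (¬b → c): {q0, q1, q3, q4}.
States satisfying AG (¬b → AF (¬b → c)): {q0}.

{q0}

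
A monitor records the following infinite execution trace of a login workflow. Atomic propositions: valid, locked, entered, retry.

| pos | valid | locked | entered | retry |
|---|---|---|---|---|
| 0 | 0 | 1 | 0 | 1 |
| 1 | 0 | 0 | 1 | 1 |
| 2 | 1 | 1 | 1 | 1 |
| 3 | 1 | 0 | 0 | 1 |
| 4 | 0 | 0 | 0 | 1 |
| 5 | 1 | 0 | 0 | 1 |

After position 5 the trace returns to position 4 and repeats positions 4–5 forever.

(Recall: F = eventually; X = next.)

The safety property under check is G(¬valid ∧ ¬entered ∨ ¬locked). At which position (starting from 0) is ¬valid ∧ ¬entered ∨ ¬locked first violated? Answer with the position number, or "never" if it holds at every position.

2

Check ¬valid ∧ ¬entered ∨ ¬locked at each position in order: 0 ✓, 1 ✓.
At position 2 the labels are {entered, locked, retry, valid}, so ¬valid ∧ ¬entered ∨ ¬locked is false there. This is the first violation.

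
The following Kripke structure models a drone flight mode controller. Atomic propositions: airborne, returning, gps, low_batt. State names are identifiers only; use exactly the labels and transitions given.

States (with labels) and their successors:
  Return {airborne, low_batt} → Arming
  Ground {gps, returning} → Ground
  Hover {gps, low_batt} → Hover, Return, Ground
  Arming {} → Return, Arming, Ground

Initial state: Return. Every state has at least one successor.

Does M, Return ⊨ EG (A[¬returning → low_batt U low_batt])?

States satisfying A[¬returning → low_batt U low_batt]: {Return, Hover}.
States satisfying EG (A[¬returning → low_batt U low_batt]): {Hover}.
No suitable path/successor from Return witnesses the formula.
Return ∉ Sat(EG (A[¬returning → low_batt U low_batt])).

Does not hold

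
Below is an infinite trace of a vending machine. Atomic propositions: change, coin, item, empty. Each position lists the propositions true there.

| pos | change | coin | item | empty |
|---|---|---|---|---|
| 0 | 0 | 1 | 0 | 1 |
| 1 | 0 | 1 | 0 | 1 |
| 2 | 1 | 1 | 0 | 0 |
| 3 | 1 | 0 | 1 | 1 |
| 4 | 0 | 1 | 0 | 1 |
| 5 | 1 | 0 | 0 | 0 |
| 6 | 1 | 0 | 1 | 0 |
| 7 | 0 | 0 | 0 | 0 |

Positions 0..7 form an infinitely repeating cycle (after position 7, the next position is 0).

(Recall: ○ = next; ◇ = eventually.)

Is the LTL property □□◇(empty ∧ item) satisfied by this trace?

Satisfied

□◇(empty ∧ item) holds at every position 0..7, and those are all positions ever visited, so □□◇(empty ∧ item) holds.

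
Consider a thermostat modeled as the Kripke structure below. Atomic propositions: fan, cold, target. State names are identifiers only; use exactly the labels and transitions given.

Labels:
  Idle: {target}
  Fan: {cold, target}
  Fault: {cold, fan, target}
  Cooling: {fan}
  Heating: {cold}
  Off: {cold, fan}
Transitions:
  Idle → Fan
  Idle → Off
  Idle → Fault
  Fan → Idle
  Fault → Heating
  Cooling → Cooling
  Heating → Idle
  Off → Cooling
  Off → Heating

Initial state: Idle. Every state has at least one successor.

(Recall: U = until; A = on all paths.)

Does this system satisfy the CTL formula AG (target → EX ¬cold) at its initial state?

States satisfying target → EX ¬cold: {Fan, Cooling, Heating, Off}.
States satisfying AG (target → EX ¬cold): {Cooling}.
Fault is reachable from Idle and violates target → EX ¬cold, so AG fails at Idle.
Idle ∉ Sat(AG (target → EX ¬cold)).

No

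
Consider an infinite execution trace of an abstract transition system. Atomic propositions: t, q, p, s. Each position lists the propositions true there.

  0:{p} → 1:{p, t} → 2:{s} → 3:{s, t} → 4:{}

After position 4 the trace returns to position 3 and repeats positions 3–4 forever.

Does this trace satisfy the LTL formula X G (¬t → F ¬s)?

The position after 0 is 1; G (¬t → F ¬s) is true there.

Satisfied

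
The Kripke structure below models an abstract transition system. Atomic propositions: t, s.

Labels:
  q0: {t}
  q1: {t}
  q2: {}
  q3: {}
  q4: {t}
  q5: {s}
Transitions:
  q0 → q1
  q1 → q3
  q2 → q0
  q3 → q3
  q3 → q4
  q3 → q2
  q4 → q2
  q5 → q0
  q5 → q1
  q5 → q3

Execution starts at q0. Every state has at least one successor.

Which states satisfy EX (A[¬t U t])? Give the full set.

{q0, q2, q3, q4, q5}

States satisfying A[¬t U t]: {q0, q1, q2, q4}.
States satisfying EX (A[¬t U t]): {q0, q2, q3, q4, q5}.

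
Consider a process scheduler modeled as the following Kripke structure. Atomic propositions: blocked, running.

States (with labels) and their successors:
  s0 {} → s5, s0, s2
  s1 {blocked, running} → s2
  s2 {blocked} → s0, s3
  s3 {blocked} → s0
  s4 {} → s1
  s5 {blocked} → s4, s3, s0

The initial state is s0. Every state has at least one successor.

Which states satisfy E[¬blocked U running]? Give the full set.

States satisfying ¬blocked: {s0, s4}.
States satisfying running: {s1}.
States satisfying E[¬blocked U running]: {s1, s4}.

{s1, s4}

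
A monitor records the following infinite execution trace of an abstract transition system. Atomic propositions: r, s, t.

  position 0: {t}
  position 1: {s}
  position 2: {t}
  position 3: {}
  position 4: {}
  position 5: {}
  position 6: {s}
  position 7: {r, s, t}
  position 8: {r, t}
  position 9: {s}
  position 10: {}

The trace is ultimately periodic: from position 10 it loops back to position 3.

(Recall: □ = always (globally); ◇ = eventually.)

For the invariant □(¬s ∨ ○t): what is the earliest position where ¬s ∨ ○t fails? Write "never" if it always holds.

Check ¬s ∨ ○t at each position in order: 0 ✓, 1 ✓, 2 ✓, 3 ✓, 4 ✓, 5 ✓, 6 ✓, 7 ✓, 8 ✓.
At position 9 the labels are {s} and the next position 10 has {}, so ¬s ∨ ○t is false there. This is the first violation.

9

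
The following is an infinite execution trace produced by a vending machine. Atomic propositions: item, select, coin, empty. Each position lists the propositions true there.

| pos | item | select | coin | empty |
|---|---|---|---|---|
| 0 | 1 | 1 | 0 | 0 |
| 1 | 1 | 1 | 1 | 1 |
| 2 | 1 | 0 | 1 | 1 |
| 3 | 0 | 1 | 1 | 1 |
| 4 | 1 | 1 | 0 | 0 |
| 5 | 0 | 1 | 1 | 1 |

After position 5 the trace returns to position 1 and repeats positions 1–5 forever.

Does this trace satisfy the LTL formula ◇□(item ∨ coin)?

Satisfied

□(item ∨ coin) holds at position 0, which is reachable from 0, so ◇□(item ∨ coin) holds.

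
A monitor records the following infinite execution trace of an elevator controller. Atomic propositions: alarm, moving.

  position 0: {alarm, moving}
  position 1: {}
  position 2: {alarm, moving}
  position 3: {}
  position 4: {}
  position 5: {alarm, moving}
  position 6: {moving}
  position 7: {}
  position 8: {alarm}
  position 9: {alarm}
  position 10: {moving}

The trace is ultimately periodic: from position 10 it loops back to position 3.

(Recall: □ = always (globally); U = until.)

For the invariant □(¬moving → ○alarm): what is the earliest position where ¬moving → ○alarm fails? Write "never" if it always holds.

3

Check ¬moving → ○alarm at each position in order: 0 ✓, 1 ✓, 2 ✓.
At position 3 the labels are {} and the next position 4 has {}, so ¬moving → ○alarm is false there. This is the first violation.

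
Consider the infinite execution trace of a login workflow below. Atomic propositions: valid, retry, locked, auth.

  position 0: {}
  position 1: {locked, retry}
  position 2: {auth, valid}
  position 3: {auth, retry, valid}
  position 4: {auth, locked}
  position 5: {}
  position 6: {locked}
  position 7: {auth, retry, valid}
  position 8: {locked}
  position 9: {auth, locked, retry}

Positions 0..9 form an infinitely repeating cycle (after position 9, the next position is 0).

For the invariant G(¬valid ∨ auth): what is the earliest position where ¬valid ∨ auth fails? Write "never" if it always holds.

never

¬valid ∨ auth holds at every position 0..9, and those are all the positions the trace ever visits, so the invariant G(¬valid ∨ auth) is never violated.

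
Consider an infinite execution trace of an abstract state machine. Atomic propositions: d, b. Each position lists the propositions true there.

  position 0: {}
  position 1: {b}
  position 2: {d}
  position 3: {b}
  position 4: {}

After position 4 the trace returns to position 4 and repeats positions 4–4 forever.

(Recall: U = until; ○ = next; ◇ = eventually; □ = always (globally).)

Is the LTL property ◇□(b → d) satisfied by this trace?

□(b → d) holds at position 4, which is reachable from 0, so ◇□(b → d) holds.

Yes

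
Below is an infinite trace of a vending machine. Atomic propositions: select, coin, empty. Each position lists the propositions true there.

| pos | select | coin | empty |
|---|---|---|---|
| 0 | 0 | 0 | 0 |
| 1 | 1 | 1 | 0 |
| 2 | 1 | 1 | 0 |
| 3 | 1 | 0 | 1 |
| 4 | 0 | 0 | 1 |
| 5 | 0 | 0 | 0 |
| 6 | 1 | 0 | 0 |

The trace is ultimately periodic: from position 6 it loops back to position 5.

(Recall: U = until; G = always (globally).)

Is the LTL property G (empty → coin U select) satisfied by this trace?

Violated

empty → coin U select must hold at every position from 0 onward. It fails at position 4, so G (empty → coin U select) is false.
Positions where empty holds: 3, 4.
Check coin U select at each: 3→ok, 4→fails.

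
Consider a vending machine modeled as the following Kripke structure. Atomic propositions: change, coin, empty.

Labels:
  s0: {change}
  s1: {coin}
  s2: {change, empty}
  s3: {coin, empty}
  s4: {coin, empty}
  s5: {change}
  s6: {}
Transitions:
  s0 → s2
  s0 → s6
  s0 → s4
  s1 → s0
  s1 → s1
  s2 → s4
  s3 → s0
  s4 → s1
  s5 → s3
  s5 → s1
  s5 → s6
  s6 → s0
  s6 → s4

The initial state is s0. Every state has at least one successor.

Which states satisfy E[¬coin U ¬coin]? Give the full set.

States satisfying ¬coin: {s0, s2, s5, s6}.
States satisfying E[¬coin U ¬coin]: {s0, s2, s5, s6}.

{s0, s2, s5, s6}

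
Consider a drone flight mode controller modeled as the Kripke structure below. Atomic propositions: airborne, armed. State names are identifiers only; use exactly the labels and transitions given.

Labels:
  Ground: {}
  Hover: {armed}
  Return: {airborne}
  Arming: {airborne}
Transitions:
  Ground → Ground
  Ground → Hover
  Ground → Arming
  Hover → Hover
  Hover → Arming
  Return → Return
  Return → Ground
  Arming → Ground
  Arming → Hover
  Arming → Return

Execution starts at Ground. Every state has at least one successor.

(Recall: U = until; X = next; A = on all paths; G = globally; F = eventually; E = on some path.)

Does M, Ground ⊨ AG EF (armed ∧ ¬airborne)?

States satisfying EF (armed ∧ ¬airborne): {Ground, Hover, Return, Arming}.
States satisfying AG EF (armed ∧ ¬airborne): {Ground, Hover, Return, Arming}.
Every state reachable from Ground satisfies EF (armed ∧ ¬airborne).
Ground ∈ Sat(AG EF (armed ∧ ¬airborne)).

Satisfied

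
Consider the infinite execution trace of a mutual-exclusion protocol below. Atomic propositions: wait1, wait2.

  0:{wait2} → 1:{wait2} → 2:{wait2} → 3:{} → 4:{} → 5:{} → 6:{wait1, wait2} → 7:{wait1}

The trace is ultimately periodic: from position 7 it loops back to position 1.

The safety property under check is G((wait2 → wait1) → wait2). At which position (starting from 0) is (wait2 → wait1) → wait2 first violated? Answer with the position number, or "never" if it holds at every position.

Check (wait2 → wait1) → wait2 at each position in order: 0 ✓, 1 ✓, 2 ✓.
At position 3 the labels are {}, so (wait2 → wait1) → wait2 is false there. This is the first violation.

3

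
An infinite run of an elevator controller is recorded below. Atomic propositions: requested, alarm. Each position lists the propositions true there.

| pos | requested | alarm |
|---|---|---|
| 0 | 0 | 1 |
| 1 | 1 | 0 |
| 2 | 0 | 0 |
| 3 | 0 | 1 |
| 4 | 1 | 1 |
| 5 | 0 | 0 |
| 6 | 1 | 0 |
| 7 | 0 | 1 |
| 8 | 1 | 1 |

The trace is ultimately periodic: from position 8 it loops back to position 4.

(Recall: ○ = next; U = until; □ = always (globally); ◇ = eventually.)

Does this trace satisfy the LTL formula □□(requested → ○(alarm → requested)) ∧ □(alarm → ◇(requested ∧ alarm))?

No

□(requested → ○(alarm → requested)) must hold at every position from 0 onward. It fails at position 0, so □□(requested → ○(alarm → requested)) is false.
alarm → ◇(requested ∧ alarm) holds at every position 0..8, and those are all positions ever visited, so □(alarm → ◇(requested ∧ alarm)) holds.
Positions where alarm holds: 0, 3, 4, 7, 8.
Check ◇(requested ∧ alarm) at each: 0→ok, 3→ok, 4→ok, 7→ok, 8→ok.
At position 0: □□(requested → ○(alarm → requested)) is false; □(alarm → ◇(requested ∧ alarm)) is true; so □□(requested → ○(alarm → requested)) ∧ □(alarm → ◇(requested ∧ alarm)) is false.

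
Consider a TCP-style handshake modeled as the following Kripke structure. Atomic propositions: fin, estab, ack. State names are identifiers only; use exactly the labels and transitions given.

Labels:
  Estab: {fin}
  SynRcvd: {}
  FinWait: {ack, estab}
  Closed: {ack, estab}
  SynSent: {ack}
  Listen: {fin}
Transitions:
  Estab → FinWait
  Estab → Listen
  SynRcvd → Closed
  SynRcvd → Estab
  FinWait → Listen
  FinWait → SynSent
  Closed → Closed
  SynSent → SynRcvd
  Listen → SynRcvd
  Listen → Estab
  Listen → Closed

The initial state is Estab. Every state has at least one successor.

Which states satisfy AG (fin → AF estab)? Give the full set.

{Closed}

States satisfying fin → AF estab: {SynRcvd, FinWait, Closed, SynSent}.
States satisfying AG (fin → AF estab): {Closed}.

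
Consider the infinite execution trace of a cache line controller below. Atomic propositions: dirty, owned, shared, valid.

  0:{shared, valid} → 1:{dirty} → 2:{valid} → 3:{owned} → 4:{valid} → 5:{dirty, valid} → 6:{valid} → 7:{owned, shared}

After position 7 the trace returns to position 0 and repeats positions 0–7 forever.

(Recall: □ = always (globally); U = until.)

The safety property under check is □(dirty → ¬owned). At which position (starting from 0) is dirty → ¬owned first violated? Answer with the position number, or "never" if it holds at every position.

dirty → ¬owned holds at every position 0..7, and those are all the positions the trace ever visits, so the invariant □(dirty → ¬owned) is never violated.

never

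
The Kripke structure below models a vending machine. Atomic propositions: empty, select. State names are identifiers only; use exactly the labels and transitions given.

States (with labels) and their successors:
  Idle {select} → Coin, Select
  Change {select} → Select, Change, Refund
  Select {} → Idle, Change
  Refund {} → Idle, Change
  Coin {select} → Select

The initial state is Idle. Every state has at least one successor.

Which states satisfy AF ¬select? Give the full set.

{Idle, Select, Refund, Coin}

States satisfying ¬select: {Select, Refund}.
States satisfying AF ¬select: {Idle, Select, Refund, Coin}.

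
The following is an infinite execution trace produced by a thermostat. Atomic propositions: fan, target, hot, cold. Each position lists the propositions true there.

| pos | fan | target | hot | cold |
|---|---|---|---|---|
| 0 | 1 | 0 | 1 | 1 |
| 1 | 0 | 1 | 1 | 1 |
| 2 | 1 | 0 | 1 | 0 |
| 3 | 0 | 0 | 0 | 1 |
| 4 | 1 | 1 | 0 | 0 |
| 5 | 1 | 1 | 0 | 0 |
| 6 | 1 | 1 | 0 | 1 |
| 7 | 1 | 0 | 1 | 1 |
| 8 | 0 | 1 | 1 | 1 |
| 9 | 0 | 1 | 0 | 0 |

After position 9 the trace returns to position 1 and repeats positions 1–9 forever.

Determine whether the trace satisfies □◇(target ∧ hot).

Holds

◇(target ∧ hot) holds at every position 0..9, and those are all positions ever visited, so □◇(target ∧ hot) holds.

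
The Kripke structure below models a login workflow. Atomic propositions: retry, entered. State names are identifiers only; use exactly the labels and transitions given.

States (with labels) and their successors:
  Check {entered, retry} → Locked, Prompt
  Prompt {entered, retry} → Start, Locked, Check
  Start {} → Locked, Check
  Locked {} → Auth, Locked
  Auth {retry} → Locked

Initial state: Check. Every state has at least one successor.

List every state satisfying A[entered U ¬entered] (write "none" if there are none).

States satisfying entered: {Check, Prompt}.
States satisfying ¬entered: {Start, Locked, Auth}.
States satisfying A[entered U ¬entered]: {Start, Locked, Auth}.

{Start, Locked, Auth}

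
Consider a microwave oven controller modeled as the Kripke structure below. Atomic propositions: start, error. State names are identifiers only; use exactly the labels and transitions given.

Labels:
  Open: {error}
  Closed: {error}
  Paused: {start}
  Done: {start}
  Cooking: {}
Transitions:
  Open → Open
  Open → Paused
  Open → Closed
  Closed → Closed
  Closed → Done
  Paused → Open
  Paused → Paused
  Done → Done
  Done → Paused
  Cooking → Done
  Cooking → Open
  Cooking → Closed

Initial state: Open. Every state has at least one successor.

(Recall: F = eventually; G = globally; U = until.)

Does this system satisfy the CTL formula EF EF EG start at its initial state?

States satisfying EF EG start: {Open, Closed, Paused, Done, Cooking}.
States satisfying EF EF EG start: {Open, Closed, Paused, Done, Cooking}.
Some path from Open reaches a state where EF EG start holds.
Open ∈ Sat(EF EF EG start).

Holds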